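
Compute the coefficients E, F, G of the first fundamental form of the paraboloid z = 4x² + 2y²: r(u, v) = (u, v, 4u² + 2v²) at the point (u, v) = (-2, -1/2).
E = 257;  F = 32;  G = 5

Partials: r_u = (1, 0, 8*u), r_v = (0, 1, 4*v). As functions of (u, v):
  E = r_u · r_u = 64*u^2 + 1,
  F = r_u · r_v = 32*u*v,
  G = r_v · r_v = 16*v^2 + 1.
Evaluating at (u, v) = (-2, -1/2): E = 257, F = 32, G = 5.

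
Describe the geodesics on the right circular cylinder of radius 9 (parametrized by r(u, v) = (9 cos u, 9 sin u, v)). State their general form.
The cylinder is flat (K = 0) and locally isometric to the plane via the development (u, v) ↦ (9 u, v). Geodesics are the pre-images of straight lines: circles (v constant), vertical lines (u constant), and helices (v = c · u + d) for constants c, d.

A right cylinder has E = 9², F = 0, G = 1, so EG − F² = 9², and L = −9, M = N = 0, giving K = (LN − M²)/(EG − F²) = 0 everywhere. A flat surface is locally isometric to the Euclidean plane via the map (u, v) ↦ (9 u, v). Straight lines in the (x̃, ỹ) plane pull back to: (a) horizontal circles (v = const), (b) vertical generators (u = const), and (c) helices (9 u tan θ = v, i.e. v = c · u + d).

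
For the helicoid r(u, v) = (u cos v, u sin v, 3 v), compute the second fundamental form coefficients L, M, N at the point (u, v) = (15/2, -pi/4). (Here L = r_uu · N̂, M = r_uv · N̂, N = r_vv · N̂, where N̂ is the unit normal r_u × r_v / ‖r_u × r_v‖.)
L = 0;  M = -2*sqrt(29)/29;  N = 0

Compute the unit normal N̂(u, v) = (3*sin(v)/sqrt(u^2 + 9), -3*cos(v)/sqrt(u^2 + 9), u/sqrt(u^2 + 9)), and the second partials r_uu, r_uv, r_vv. Take dot products:
  L(u, v) = r_uu · N̂ = 0,
  M(u, v) = r_uv · N̂ = -3/sqrt(u^2 + 9),
  N(u, v) = r_vv · N̂ = 0.
Evaluating at (u, v) = (15/2, -pi/4):
  L = 0, M = -2*sqrt(29)/29, N = 0.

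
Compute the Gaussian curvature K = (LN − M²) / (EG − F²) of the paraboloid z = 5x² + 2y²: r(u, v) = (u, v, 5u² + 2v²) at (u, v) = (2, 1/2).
K = 8/32805

Coefficients of the first fundamental form: E = 100*u^2 + 1, F = 40*u*v, G = 16*v^2 + 1.
Coefficients of the second fundamental form: L = 10/sqrt(100*u^2 + 16*v^2 + 1), M = 0, N = 4/sqrt(100*u^2 + 16*v^2 + 1).
Assemble K = (LN − M²)/(EG − F²) = 40/(10000*u^4 + 3200*u^2*v^2 + 200*u^2 + 256*v^4 + 32*v^2 + 1). At (u, v) = (2, 1/2): K = 8/32805.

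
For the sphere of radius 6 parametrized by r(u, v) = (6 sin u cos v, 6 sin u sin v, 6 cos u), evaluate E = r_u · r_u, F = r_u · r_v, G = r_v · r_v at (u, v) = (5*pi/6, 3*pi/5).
E = 36;  F = 0;  G = 9

Partials: r_u = (6*cos(u)*cos(v), 6*sin(v)*cos(u), -6*sin(u)), r_v = (-6*sin(u)*sin(v), 6*sin(u)*cos(v), 0). As functions of (u, v):
  E = r_u · r_u = 36,
  F = r_u · r_v = 0,
  G = r_v · r_v = 36*sin(u)^2.
Evaluating at (u, v) = (5*pi/6, 3*pi/5): E = 36, F = 0, G = 9.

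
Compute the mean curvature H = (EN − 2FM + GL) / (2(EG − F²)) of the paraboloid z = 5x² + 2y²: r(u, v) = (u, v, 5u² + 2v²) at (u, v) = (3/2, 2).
H = 777*sqrt(290)/84100

With E = 100*u^2 + 1, F = 40*u*v, G = 16*v^2 + 1, L = 10/sqrt(100*u^2 + 16*v^2 + 1), M = 0, N = 4/sqrt(100*u^2 + 16*v^2 + 1), assemble
  H = (EN − 2FM + GL) / (2(EG − F²)) = (200*u^2 + 80*v^2 + 7)/(100*u^2 + 16*v^2 + 1)^(3/2).
At (u, v) = (3/2, 2): H = 777*sqrt(290)/84100.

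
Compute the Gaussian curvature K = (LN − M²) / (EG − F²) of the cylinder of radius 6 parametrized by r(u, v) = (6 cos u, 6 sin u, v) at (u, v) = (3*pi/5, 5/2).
K = 0

Coefficients of the first fundamental form: E = 36, F = 0, G = 1.
Coefficients of the second fundamental form: L = -6, M = 0, N = 0.
Assemble K = (LN − M²)/(EG − F²) = 0. At (u, v) = (3*pi/5, 5/2): K = 0.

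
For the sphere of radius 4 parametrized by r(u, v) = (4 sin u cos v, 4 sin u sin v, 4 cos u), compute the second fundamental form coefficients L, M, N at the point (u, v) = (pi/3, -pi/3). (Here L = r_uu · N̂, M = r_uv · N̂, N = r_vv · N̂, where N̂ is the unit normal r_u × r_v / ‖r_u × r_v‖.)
L = -4;  M = 0;  N = -3

Compute the unit normal N̂(u, v) = (sin(u)^2*cos(v)/Abs(sin(u)), sin(u)^2*sin(v)/Abs(sin(u)), sin(2*u)/(2*Abs(sin(u)))), and the second partials r_uu, r_uv, r_vv. Take dot products:
  L(u, v) = r_uu · N̂ = -4*sin(u)/Abs(sin(u)),
  M(u, v) = r_uv · N̂ = 0,
  N(u, v) = r_vv · N̂ = -4*sin(u)^3/Abs(sin(u)).
Evaluating at (u, v) = (pi/3, -pi/3):
  L = -4, M = 0, N = -3.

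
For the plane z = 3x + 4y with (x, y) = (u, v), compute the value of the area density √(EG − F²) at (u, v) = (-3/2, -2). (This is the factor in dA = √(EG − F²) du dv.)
√(EG − F²)|_{(-3/2, -2)} = sqrt(26)

E = 10, F = 12, G = 17, so EG − F² = 26. Taking the positive square root: √(EG − F²) = sqrt(26). At (u, v) = (-3/2, -2): sqrt(26).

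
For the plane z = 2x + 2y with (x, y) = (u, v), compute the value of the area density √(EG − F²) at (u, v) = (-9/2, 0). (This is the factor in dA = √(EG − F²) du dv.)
√(EG − F²)|_{(-9/2, 0)} = 3

E = 5, F = 4, G = 5, so EG − F² = 9. Taking the positive square root: √(EG − F²) = 3. At (u, v) = (-9/2, 0): 3.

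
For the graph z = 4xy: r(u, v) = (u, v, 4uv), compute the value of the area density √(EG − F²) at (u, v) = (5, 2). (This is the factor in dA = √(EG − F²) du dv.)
√(EG − F²)|_{(5, 2)} = sqrt(465)

E = 16*v^2 + 1, F = 16*u*v, G = 16*u^2 + 1, so EG − F² = 16*u^2 + 16*v^2 + 1. Taking the positive square root: √(EG − F²) = sqrt(16*u^2 + 16*v^2 + 1). At (u, v) = (5, 2): sqrt(465).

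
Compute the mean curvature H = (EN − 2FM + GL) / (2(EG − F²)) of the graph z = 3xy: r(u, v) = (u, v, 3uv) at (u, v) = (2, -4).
H = 216*sqrt(181)/32761

With E = 9*v^2 + 1, F = 9*u*v, G = 9*u^2 + 1, L = 0, M = 3/sqrt(9*u^2 + 9*v^2 + 1), N = 0, assemble
  H = (EN − 2FM + GL) / (2(EG − F²)) = -27*u*v/(9*u^2 + 9*v^2 + 1)^(3/2).
At (u, v) = (2, -4): H = 216*sqrt(181)/32761.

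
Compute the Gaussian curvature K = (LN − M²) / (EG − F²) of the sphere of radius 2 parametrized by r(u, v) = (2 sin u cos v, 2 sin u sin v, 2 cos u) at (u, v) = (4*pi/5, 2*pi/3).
K = 1/4

Coefficients of the first fundamental form: E = 4, F = 0, G = 4*sin(u)^2.
Coefficients of the second fundamental form: L = -2*sin(u)/Abs(sin(u)), M = 0, N = -2*sin(u)^3/Abs(sin(u)).
Assemble K = (LN − M²)/(EG − F²) = 1/4. At (u, v) = (4*pi/5, 2*pi/3): K = 1/4.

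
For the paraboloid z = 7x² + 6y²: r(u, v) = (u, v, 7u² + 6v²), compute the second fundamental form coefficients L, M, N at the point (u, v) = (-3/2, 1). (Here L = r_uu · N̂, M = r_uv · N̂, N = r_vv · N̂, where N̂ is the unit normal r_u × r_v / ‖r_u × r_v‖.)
L = 7*sqrt(586)/293;  M = 0;  N = 6*sqrt(586)/293

Compute the unit normal N̂(u, v) = (-14*u/sqrt(196*u^2 + 144*v^2 + 1), -12*v/sqrt(196*u^2 + 144*v^2 + 1), 1/sqrt(196*u^2 + 144*v^2 + 1)), and the second partials r_uu, r_uv, r_vv. Take dot products:
  L(u, v) = r_uu · N̂ = 14/sqrt(196*u^2 + 144*v^2 + 1),
  M(u, v) = r_uv · N̂ = 0,
  N(u, v) = r_vv · N̂ = 12/sqrt(196*u^2 + 144*v^2 + 1).
Evaluating at (u, v) = (-3/2, 1):
  L = 7*sqrt(586)/293, M = 0, N = 6*sqrt(586)/293.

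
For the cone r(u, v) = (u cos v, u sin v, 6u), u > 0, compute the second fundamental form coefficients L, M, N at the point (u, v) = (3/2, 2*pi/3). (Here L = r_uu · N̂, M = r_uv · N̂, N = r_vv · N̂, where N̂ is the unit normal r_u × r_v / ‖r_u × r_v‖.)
L = 0;  M = 0;  N = 9*sqrt(37)/37

Compute the unit normal N̂(u, v) = (-6*sqrt(37)*u*cos(v)/(37*Abs(u)), -6*sqrt(37)*u*sin(v)/(37*Abs(u)), sqrt(37)*u/(37*Abs(u))), and the second partials r_uu, r_uv, r_vv. Take dot products:
  L(u, v) = r_uu · N̂ = 0,
  M(u, v) = r_uv · N̂ = 0,
  N(u, v) = r_vv · N̂ = 6*sqrt(37)*u^2/(37*Abs(u)).
Evaluating at (u, v) = (3/2, 2*pi/3):
  L = 0, M = 0, N = 9*sqrt(37)/37.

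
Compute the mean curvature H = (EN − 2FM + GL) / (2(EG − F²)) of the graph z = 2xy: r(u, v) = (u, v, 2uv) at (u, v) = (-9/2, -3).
H = -27*sqrt(118)/3481

With E = 4*v^2 + 1, F = 4*u*v, G = 4*u^2 + 1, L = 0, M = 2/sqrt(4*u^2 + 4*v^2 + 1), N = 0, assemble
  H = (EN − 2FM + GL) / (2(EG − F²)) = -8*u*v/(4*u^2 + 4*v^2 + 1)^(3/2).
At (u, v) = (-9/2, -3): H = -27*sqrt(118)/3481.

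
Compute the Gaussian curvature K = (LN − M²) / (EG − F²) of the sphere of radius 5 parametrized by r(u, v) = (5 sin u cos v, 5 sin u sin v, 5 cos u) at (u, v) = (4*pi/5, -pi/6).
K = 1/25

Coefficients of the first fundamental form: E = 25, F = 0, G = 25*sin(u)^2.
Coefficients of the second fundamental form: L = -5*sin(u)/Abs(sin(u)), M = 0, N = -5*sin(u)^3/Abs(sin(u)).
Assemble K = (LN − M²)/(EG − F²) = 1/25. At (u, v) = (4*pi/5, -pi/6): K = 1/25.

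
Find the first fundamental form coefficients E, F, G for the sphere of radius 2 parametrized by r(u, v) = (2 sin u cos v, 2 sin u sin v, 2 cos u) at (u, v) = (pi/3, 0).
E = 4;  F = 0;  G = 3

Partials: r_u = (2*cos(u)*cos(v), 2*sin(v)*cos(u), -2*sin(u)), r_v = (-2*sin(u)*sin(v), 2*sin(u)*cos(v), 0). As functions of (u, v):
  E = r_u · r_u = 4,
  F = r_u · r_v = 0,
  G = r_v · r_v = 4*sin(u)^2.
Evaluating at (u, v) = (pi/3, 0): E = 4, F = 0, G = 3.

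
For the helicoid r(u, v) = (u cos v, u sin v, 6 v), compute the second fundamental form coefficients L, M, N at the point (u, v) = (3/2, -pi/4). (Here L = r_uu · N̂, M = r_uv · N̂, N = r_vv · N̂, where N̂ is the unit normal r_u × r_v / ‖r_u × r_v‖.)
L = 0;  M = -4*sqrt(17)/17;  N = 0

Compute the unit normal N̂(u, v) = (6*sin(v)/sqrt(u^2 + 36), -6*cos(v)/sqrt(u^2 + 36), u/sqrt(u^2 + 36)), and the second partials r_uu, r_uv, r_vv. Take dot products:
  L(u, v) = r_uu · N̂ = 0,
  M(u, v) = r_uv · N̂ = -6/sqrt(u^2 + 36),
  N(u, v) = r_vv · N̂ = 0.
Evaluating at (u, v) = (3/2, -pi/4):
  L = 0, M = -4*sqrt(17)/17, N = 0.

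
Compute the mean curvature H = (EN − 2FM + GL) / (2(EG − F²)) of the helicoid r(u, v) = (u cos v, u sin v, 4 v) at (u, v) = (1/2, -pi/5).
H = 0

With E = 1, F = 0, G = u^2 + 16, L = 0, M = -4/sqrt(u^2 + 16), N = 0, assemble
  H = (EN − 2FM + GL) / (2(EG − F²)) = 0.
At (u, v) = (1/2, -pi/5): H = 0.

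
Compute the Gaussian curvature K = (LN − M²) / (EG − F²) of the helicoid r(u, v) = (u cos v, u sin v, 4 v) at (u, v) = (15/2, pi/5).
K = -256/83521

Coefficients of the first fundamental form: E = 1, F = 0, G = u^2 + 16.
Coefficients of the second fundamental form: L = 0, M = -4/sqrt(u^2 + 16), N = 0.
Assemble K = (LN − M²)/(EG − F²) = -16/(u^2 + 16)^2. At (u, v) = (15/2, pi/5): K = -256/83521.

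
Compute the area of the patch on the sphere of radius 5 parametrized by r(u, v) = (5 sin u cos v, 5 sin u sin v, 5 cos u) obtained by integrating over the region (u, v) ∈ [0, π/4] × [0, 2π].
Area = 25*pi*(2 - sqrt(2))

Area = ∫∫ √(EG − F²) du dv with √(EG − F²) = 25*Abs(sin(u)). Integrating over [0, π/4] × [0, 2π] gives 25*pi*(2 - sqrt(2)).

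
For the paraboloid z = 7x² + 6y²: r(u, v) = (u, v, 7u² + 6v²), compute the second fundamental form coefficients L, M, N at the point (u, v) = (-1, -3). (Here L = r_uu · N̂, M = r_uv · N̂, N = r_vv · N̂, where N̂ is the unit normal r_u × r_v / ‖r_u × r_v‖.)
L = 14*sqrt(1493)/1493;  M = 0;  N = 12*sqrt(1493)/1493

Compute the unit normal N̂(u, v) = (-14*u/sqrt(196*u^2 + 144*v^2 + 1), -12*v/sqrt(196*u^2 + 144*v^2 + 1), 1/sqrt(196*u^2 + 144*v^2 + 1)), and the second partials r_uu, r_uv, r_vv. Take dot products:
  L(u, v) = r_uu · N̂ = 14/sqrt(196*u^2 + 144*v^2 + 1),
  M(u, v) = r_uv · N̂ = 0,
  N(u, v) = r_vv · N̂ = 12/sqrt(196*u^2 + 144*v^2 + 1).
Evaluating at (u, v) = (-1, -3):
  L = 14*sqrt(1493)/1493, M = 0, N = 12*sqrt(1493)/1493.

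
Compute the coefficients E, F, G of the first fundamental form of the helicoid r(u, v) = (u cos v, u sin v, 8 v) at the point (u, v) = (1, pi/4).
E = 1;  F = 0;  G = 65

Partials: r_u = (cos(v), sin(v), 0), r_v = (-u*sin(v), u*cos(v), 8). As functions of (u, v):
  E = r_u · r_u = 1,
  F = r_u · r_v = 0,
  G = r_v · r_v = u^2 + 64.
Evaluating at (u, v) = (1, pi/4): E = 1, F = 0, G = 65.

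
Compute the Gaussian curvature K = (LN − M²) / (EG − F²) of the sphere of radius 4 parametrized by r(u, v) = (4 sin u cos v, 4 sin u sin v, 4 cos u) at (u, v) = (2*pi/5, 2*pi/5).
K = 1/16

Coefficients of the first fundamental form: E = 16, F = 0, G = 16*sin(u)^2.
Coefficients of the second fundamental form: L = -4*sin(u)/Abs(sin(u)), M = 0, N = -4*sin(u)^3/Abs(sin(u)).
Assemble K = (LN − M²)/(EG − F²) = 1/16. At (u, v) = (2*pi/5, 2*pi/5): K = 1/16.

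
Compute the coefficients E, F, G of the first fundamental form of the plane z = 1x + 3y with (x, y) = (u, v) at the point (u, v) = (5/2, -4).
E = 2;  F = 3;  G = 10

Partials: r_u = (1, 0, 1), r_v = (0, 1, 3). As functions of (u, v):
  E = r_u · r_u = 2,
  F = r_u · r_v = 3,
  G = r_v · r_v = 10.
Evaluating at (u, v) = (5/2, -4): E = 2, F = 3, G = 10.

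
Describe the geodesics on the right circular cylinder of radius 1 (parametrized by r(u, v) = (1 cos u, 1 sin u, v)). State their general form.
The cylinder is flat (K = 0) and locally isometric to the plane via the development (u, v) ↦ (1 u, v). Geodesics are the pre-images of straight lines: circles (v constant), vertical lines (u constant), and helices (v = c · u + d) for constants c, d.

A right cylinder has E = 1², F = 0, G = 1, so EG − F² = 1², and L = −1, M = N = 0, giving K = (LN − M²)/(EG − F²) = 0 everywhere. A flat surface is locally isometric to the Euclidean plane via the map (u, v) ↦ (1 u, v). Straight lines in the (x̃, ỹ) plane pull back to: (a) horizontal circles (v = const), (b) vertical generators (u = const), and (c) helices (1 u tan θ = v, i.e. v = c · u + d).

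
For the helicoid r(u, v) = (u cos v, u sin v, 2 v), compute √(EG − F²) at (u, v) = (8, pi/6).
√(EG − F²)|_{(8, pi/6)} = 2*sqrt(17)

E = 1, F = 0, G = u^2 + 4; EG − F² = u^2 + 4; √(EG − F²) = sqrt(u^2 + 4). At the given point: 2*sqrt(17).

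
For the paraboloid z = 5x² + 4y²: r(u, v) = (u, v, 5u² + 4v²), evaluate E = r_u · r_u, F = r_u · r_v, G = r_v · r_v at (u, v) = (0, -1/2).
E = 1;  F = 0;  G = 17

Partials: r_u = (1, 0, 10*u), r_v = (0, 1, 8*v). As functions of (u, v):
  E = r_u · r_u = 100*u^2 + 1,
  F = r_u · r_v = 80*u*v,
  G = r_v · r_v = 64*v^2 + 1.
Evaluating at (u, v) = (0, -1/2): E = 1, F = 0, G = 17.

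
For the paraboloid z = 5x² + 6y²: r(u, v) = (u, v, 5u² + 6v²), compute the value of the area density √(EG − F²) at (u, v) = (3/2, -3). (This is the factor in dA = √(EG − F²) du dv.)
√(EG − F²)|_{(3/2, -3)} = sqrt(1522)

E = 100*u^2 + 1, F = 120*u*v, G = 144*v^2 + 1, so EG − F² = 100*u^2 + 144*v^2 + 1. Taking the positive square root: √(EG − F²) = sqrt(100*u^2 + 144*v^2 + 1). At (u, v) = (3/2, -3): sqrt(1522).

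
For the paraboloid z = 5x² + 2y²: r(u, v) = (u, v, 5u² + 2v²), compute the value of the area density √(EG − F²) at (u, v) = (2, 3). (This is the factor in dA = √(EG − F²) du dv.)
√(EG − F²)|_{(2, 3)} = sqrt(545)

E = 100*u^2 + 1, F = 40*u*v, G = 16*v^2 + 1, so EG − F² = 100*u^2 + 16*v^2 + 1. Taking the positive square root: √(EG − F²) = sqrt(100*u^2 + 16*v^2 + 1). At (u, v) = (2, 3): sqrt(545).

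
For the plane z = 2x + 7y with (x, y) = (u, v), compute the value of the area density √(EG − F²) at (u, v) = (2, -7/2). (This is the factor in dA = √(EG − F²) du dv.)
√(EG − F²)|_{(2, -7/2)} = 3*sqrt(6)

E = 5, F = 14, G = 50, so EG − F² = 54. Taking the positive square root: √(EG − F²) = 3*sqrt(6). At (u, v) = (2, -7/2): 3*sqrt(6).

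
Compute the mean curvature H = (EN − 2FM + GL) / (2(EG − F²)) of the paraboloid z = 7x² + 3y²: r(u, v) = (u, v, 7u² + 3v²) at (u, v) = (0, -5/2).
H = 1585*sqrt(226)/51076

With E = 196*u^2 + 1, F = 84*u*v, G = 36*v^2 + 1, L = 14/sqrt(196*u^2 + 36*v^2 + 1), M = 0, N = 6/sqrt(196*u^2 + 36*v^2 + 1), assemble
  H = (EN − 2FM + GL) / (2(EG − F²)) = 2*(294*u^2 + 126*v^2 + 5)/(196*u^2 + 36*v^2 + 1)^(3/2).
At (u, v) = (0, -5/2): H = 1585*sqrt(226)/51076.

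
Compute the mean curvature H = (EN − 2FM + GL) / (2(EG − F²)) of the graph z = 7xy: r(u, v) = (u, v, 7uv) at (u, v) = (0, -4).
H = 0

With E = 49*v^2 + 1, F = 49*u*v, G = 49*u^2 + 1, L = 0, M = 7/sqrt(49*u^2 + 49*v^2 + 1), N = 0, assemble
  H = (EN − 2FM + GL) / (2(EG − F²)) = -343*u*v/(49*u^2 + 49*v^2 + 1)^(3/2).
At (u, v) = (0, -4): H = 0.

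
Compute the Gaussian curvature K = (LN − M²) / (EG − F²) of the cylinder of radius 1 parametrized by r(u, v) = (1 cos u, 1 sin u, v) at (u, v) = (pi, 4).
K = 0

Coefficients of the first fundamental form: E = 1, F = 0, G = 1.
Coefficients of the second fundamental form: L = -1, M = 0, N = 0.
Assemble K = (LN − M²)/(EG − F²) = 0. At (u, v) = (pi, 4): K = 0.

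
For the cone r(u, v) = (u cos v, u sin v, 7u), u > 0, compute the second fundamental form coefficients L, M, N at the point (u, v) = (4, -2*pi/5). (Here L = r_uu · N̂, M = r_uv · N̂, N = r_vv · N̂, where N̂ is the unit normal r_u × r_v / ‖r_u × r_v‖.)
L = 0;  M = 0;  N = 14*sqrt(2)/5

Compute the unit normal N̂(u, v) = (-7*sqrt(2)*u*cos(v)/(10*Abs(u)), -7*sqrt(2)*u*sin(v)/(10*Abs(u)), sqrt(2)*u/(10*Abs(u))), and the second partials r_uu, r_uv, r_vv. Take dot products:
  L(u, v) = r_uu · N̂ = 0,
  M(u, v) = r_uv · N̂ = 0,
  N(u, v) = r_vv · N̂ = 7*sqrt(2)*u^2/(10*Abs(u)).
Evaluating at (u, v) = (4, -2*pi/5):
  L = 0, M = 0, N = 14*sqrt(2)/5.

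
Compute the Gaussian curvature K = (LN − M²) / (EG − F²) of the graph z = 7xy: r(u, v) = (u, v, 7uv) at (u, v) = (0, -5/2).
K = -784/1510441

Coefficients of the first fundamental form: E = 49*v^2 + 1, F = 49*u*v, G = 49*u^2 + 1.
Coefficients of the second fundamental form: L = 0, M = 7/sqrt(49*u^2 + 49*v^2 + 1), N = 0.
Assemble K = (LN − M²)/(EG − F²) = -49/(2401*u^4 + 4802*u^2*v^2 + 98*u^2 + 2401*v^4 + 98*v^2 + 1). At (u, v) = (0, -5/2): K = -784/1510441.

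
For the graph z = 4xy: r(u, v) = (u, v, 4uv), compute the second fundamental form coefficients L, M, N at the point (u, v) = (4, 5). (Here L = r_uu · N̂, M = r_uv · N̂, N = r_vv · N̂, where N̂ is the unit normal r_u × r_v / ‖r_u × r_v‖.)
L = 0;  M = 4*sqrt(73)/219;  N = 0

Compute the unit normal N̂(u, v) = (-4*v/sqrt(16*u^2 + 16*v^2 + 1), -4*u/sqrt(16*u^2 + 16*v^2 + 1), 1/sqrt(16*u^2 + 16*v^2 + 1)), and the second partials r_uu, r_uv, r_vv. Take dot products:
  L(u, v) = r_uu · N̂ = 0,
  M(u, v) = r_uv · N̂ = 4/sqrt(16*u^2 + 16*v^2 + 1),
  N(u, v) = r_vv · N̂ = 0.
Evaluating at (u, v) = (4, 5):
  L = 0, M = 4*sqrt(73)/219, N = 0.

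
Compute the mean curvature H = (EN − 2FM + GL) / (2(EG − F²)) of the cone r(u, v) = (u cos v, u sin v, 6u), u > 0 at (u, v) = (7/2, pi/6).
H = 6*sqrt(37)/259

With E = 37, F = 0, G = u^2, L = 0, M = 0, N = 6*sqrt(37)*u^2/(37*Abs(u)), assemble
  H = (EN − 2FM + GL) / (2(EG − F²)) = 3*sqrt(37)/(37*Abs(u)).
At (u, v) = (7/2, pi/6): H = 6*sqrt(37)/259.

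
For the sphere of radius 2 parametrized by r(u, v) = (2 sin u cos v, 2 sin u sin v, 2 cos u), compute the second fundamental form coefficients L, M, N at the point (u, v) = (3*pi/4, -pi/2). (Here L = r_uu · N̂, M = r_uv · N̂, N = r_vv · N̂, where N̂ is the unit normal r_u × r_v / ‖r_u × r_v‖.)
L = -2;  M = 0;  N = -1

Compute the unit normal N̂(u, v) = (sin(u)^2*cos(v)/Abs(sin(u)), sin(u)^2*sin(v)/Abs(sin(u)), sin(2*u)/(2*Abs(sin(u)))), and the second partials r_uu, r_uv, r_vv. Take dot products:
  L(u, v) = r_uu · N̂ = -2*sin(u)/Abs(sin(u)),
  M(u, v) = r_uv · N̂ = 0,
  N(u, v) = r_vv · N̂ = -2*sin(u)^3/Abs(sin(u)).
Evaluating at (u, v) = (3*pi/4, -pi/2):
  L = -2, M = 0, N = -1.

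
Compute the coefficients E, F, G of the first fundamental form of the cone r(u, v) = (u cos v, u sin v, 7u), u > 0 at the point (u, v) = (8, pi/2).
E = 50;  F = 0;  G = 64

Partials: r_u = (cos(v), sin(v), 7), r_v = (-u*sin(v), u*cos(v), 0). As functions of (u, v):
  E = r_u · r_u = 50,
  F = r_u · r_v = 0,
  G = r_v · r_v = u^2.
Evaluating at (u, v) = (8, pi/2): E = 50, F = 0, G = 64.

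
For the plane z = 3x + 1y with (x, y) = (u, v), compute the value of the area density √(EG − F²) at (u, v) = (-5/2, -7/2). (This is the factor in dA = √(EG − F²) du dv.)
√(EG − F²)|_{(-5/2, -7/2)} = sqrt(11)

E = 10, F = 3, G = 2, so EG − F² = 11. Taking the positive square root: √(EG − F²) = sqrt(11). At (u, v) = (-5/2, -7/2): sqrt(11).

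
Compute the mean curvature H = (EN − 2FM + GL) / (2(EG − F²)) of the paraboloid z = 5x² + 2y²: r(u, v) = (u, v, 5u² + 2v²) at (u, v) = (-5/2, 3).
H = 1977*sqrt(770)/592900

With E = 100*u^2 + 1, F = 40*u*v, G = 16*v^2 + 1, L = 10/sqrt(100*u^2 + 16*v^2 + 1), M = 0, N = 4/sqrt(100*u^2 + 16*v^2 + 1), assemble
  H = (EN − 2FM + GL) / (2(EG − F²)) = (200*u^2 + 80*v^2 + 7)/(100*u^2 + 16*v^2 + 1)^(3/2).
At (u, v) = (-5/2, 3): H = 1977*sqrt(770)/592900.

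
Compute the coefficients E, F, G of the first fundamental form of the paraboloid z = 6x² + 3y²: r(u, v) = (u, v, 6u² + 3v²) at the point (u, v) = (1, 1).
E = 145;  F = 72;  G = 37

Partials: r_u = (1, 0, 12*u), r_v = (0, 1, 6*v). As functions of (u, v):
  E = r_u · r_u = 144*u^2 + 1,
  F = r_u · r_v = 72*u*v,
  G = r_v · r_v = 36*v^2 + 1.
Evaluating at (u, v) = (1, 1): E = 145, F = 72, G = 37.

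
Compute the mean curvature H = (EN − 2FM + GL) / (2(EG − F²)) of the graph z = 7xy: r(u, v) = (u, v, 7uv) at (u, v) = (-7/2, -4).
H = -38416*sqrt(5541)/30702681

With E = 49*v^2 + 1, F = 49*u*v, G = 49*u^2 + 1, L = 0, M = 7/sqrt(49*u^2 + 49*v^2 + 1), N = 0, assemble
  H = (EN − 2FM + GL) / (2(EG − F²)) = -343*u*v/(49*u^2 + 49*v^2 + 1)^(3/2).
At (u, v) = (-7/2, -4): H = -38416*sqrt(5541)/30702681.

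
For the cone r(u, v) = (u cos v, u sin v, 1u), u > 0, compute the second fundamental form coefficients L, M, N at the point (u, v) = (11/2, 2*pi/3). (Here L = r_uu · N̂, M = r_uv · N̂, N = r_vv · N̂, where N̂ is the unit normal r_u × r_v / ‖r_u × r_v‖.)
L = 0;  M = 0;  N = 11*sqrt(2)/4

Compute the unit normal N̂(u, v) = (-sqrt(2)*u*cos(v)/(2*Abs(u)), -sqrt(2)*u*sin(v)/(2*Abs(u)), sqrt(2)*u/(2*Abs(u))), and the second partials r_uu, r_uv, r_vv. Take dot products:
  L(u, v) = r_uu · N̂ = 0,
  M(u, v) = r_uv · N̂ = 0,
  N(u, v) = r_vv · N̂ = sqrt(2)*u^2/(2*Abs(u)).
Evaluating at (u, v) = (11/2, 2*pi/3):
  L = 0, M = 0, N = 11*sqrt(2)/4.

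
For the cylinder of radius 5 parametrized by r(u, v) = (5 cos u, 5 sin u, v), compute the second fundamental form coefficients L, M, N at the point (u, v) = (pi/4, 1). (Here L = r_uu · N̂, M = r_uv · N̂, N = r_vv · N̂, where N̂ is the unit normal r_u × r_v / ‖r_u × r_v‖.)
L = -5;  M = 0;  N = 0

Compute the unit normal N̂(u, v) = (cos(u), sin(u), 0), and the second partials r_uu, r_uv, r_vv. Take dot products:
  L(u, v) = r_uu · N̂ = -5,
  M(u, v) = r_uv · N̂ = 0,
  N(u, v) = r_vv · N̂ = 0.
Evaluating at (u, v) = (pi/4, 1):
  L = -5, M = 0, N = 0.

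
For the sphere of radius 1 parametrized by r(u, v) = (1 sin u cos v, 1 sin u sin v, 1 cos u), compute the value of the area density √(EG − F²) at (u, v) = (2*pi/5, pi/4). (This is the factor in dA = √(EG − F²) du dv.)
√(EG − F²)|_{(2*pi/5, pi/4)} = sqrt(2*sqrt(5) + 10)/4

E = 1, F = 0, G = sin(u)^2, so EG − F² = sin(u)^2. Taking the positive square root: √(EG − F²) = Abs(sin(u)). At (u, v) = (2*pi/5, pi/4): sqrt(2*sqrt(5) + 10)/4.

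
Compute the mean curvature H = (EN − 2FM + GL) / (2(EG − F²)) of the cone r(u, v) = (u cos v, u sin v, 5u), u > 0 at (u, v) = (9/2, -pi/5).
H = 5*sqrt(26)/234

With E = 26, F = 0, G = u^2, L = 0, M = 0, N = 5*sqrt(26)*u^2/(26*Abs(u)), assemble
  H = (EN − 2FM + GL) / (2(EG − F²)) = 5*sqrt(26)/(52*Abs(u)).
At (u, v) = (9/2, -pi/5): H = 5*sqrt(26)/234.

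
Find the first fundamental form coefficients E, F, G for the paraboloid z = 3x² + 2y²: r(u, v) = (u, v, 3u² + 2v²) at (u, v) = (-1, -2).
E = 37;  F = 48;  G = 65

Partials: r_u = (1, 0, 6*u), r_v = (0, 1, 4*v). As functions of (u, v):
  E = r_u · r_u = 36*u^2 + 1,
  F = r_u · r_v = 24*u*v,
  G = r_v · r_v = 16*v^2 + 1.
Evaluating at (u, v) = (-1, -2): E = 37, F = 48, G = 65.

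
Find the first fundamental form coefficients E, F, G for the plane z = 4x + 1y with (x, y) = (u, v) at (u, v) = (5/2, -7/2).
E = 17;  F = 4;  G = 2

Partials: r_u = (1, 0, 4), r_v = (0, 1, 1). As functions of (u, v):
  E = r_u · r_u = 17,
  F = r_u · r_v = 4,
  G = r_v · r_v = 2.
Evaluating at (u, v) = (5/2, -7/2): E = 17, F = 4, G = 2.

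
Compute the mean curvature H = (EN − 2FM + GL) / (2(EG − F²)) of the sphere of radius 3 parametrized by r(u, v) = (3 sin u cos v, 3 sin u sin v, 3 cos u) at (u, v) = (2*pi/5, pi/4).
H = -1/3

With E = 9, F = 0, G = 9*sin(u)^2, L = -3*sin(u)/Abs(sin(u)), M = 0, N = -3*sin(u)^3/Abs(sin(u)), assemble
  H = (EN − 2FM + GL) / (2(EG − F²)) = -sin(u)/(3*Abs(sin(u))).
At (u, v) = (2*pi/5, pi/4): H = -1/3.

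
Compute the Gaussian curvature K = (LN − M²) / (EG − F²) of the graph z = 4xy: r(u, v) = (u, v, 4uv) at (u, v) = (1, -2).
K = -16/6561

Coefficients of the first fundamental form: E = 16*v^2 + 1, F = 16*u*v, G = 16*u^2 + 1.
Coefficients of the second fundamental form: L = 0, M = 4/sqrt(16*u^2 + 16*v^2 + 1), N = 0.
Assemble K = (LN − M²)/(EG − F²) = -16/(256*u^4 + 512*u^2*v^2 + 32*u^2 + 256*v^4 + 32*v^2 + 1). At (u, v) = (1, -2): K = -16/6561.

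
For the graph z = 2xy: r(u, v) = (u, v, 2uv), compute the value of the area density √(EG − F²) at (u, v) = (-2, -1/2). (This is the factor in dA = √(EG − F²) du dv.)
√(EG − F²)|_{(-2, -1/2)} = 3*sqrt(2)

E = 4*v^2 + 1, F = 4*u*v, G = 4*u^2 + 1, so EG − F² = 4*u^2 + 4*v^2 + 1. Taking the positive square root: √(EG − F²) = sqrt(4*u^2 + 4*v^2 + 1). At (u, v) = (-2, -1/2): 3*sqrt(2).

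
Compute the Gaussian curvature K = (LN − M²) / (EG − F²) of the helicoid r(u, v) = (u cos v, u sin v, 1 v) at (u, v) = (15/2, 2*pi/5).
K = -16/52441

Coefficients of the first fundamental form: E = 1, F = 0, G = u^2 + 1.
Coefficients of the second fundamental form: L = 0, M = -1/sqrt(u^2 + 1), N = 0.
Assemble K = (LN − M²)/(EG − F²) = -1/(u^2 + 1)^2. At (u, v) = (15/2, 2*pi/5): K = -16/52441.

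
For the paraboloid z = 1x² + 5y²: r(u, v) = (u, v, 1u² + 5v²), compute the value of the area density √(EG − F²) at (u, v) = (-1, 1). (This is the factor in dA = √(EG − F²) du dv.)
√(EG − F²)|_{(-1, 1)} = sqrt(105)

E = 4*u^2 + 1, F = 20*u*v, G = 100*v^2 + 1, so EG − F² = 4*u^2 + 100*v^2 + 1. Taking the positive square root: √(EG − F²) = sqrt(4*u^2 + 100*v^2 + 1). At (u, v) = (-1, 1): sqrt(105).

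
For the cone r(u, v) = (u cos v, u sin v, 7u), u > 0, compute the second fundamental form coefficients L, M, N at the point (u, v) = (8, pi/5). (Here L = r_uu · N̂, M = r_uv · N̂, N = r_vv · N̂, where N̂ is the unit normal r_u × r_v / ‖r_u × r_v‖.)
L = 0;  M = 0;  N = 28*sqrt(2)/5

Compute the unit normal N̂(u, v) = (-7*sqrt(2)*u*cos(v)/(10*Abs(u)), -7*sqrt(2)*u*sin(v)/(10*Abs(u)), sqrt(2)*u/(10*Abs(u))), and the second partials r_uu, r_uv, r_vv. Take dot products:
  L(u, v) = r_uu · N̂ = 0,
  M(u, v) = r_uv · N̂ = 0,
  N(u, v) = r_vv · N̂ = 7*sqrt(2)*u^2/(10*Abs(u)).
Evaluating at (u, v) = (8, pi/5):
  L = 0, M = 0, N = 28*sqrt(2)/5.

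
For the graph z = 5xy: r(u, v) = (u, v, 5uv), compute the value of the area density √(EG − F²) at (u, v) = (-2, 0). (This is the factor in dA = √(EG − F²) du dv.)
√(EG − F²)|_{(-2, 0)} = sqrt(101)

E = 25*v^2 + 1, F = 25*u*v, G = 25*u^2 + 1, so EG − F² = 25*u^2 + 25*v^2 + 1. Taking the positive square root: √(EG − F²) = sqrt(25*u^2 + 25*v^2 + 1). At (u, v) = (-2, 0): sqrt(101).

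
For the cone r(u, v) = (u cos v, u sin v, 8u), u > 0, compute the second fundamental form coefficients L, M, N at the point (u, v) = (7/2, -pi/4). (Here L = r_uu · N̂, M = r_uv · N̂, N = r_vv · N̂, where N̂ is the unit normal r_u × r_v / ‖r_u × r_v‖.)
L = 0;  M = 0;  N = 28*sqrt(65)/65

Compute the unit normal N̂(u, v) = (-8*sqrt(65)*u*cos(v)/(65*Abs(u)), -8*sqrt(65)*u*sin(v)/(65*Abs(u)), sqrt(65)*u/(65*Abs(u))), and the second partials r_uu, r_uv, r_vv. Take dot products:
  L(u, v) = r_uu · N̂ = 0,
  M(u, v) = r_uv · N̂ = 0,
  N(u, v) = r_vv · N̂ = 8*sqrt(65)*u^2/(65*Abs(u)).
Evaluating at (u, v) = (7/2, -pi/4):
  L = 0, M = 0, N = 28*sqrt(65)/65.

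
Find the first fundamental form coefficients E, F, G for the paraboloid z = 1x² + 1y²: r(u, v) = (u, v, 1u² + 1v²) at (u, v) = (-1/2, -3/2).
E = 2;  F = 3;  G = 10

Partials: r_u = (1, 0, 2*u), r_v = (0, 1, 2*v). As functions of (u, v):
  E = r_u · r_u = 4*u^2 + 1,
  F = r_u · r_v = 4*u*v,
  G = r_v · r_v = 4*v^2 + 1.
Evaluating at (u, v) = (-1/2, -3/2): E = 2, F = 3, G = 10.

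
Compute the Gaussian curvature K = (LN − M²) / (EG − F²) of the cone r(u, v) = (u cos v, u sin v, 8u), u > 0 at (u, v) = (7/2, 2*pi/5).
K = 0

Coefficients of the first fundamental form: E = 65, F = 0, G = u^2.
Coefficients of the second fundamental form: L = 0, M = 0, N = 8*sqrt(65)*u^2/(65*Abs(u)).
Assemble K = (LN − M²)/(EG − F²) = 0. At (u, v) = (7/2, 2*pi/5): K = 0.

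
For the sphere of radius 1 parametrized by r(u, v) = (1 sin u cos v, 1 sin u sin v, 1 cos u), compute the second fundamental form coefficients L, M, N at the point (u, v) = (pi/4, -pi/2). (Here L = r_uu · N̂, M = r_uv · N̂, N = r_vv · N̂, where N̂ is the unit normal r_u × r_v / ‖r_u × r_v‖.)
L = -1;  M = 0;  N = -1/2

Compute the unit normal N̂(u, v) = (sin(u)^2*cos(v)/Abs(sin(u)), sin(u)^2*sin(v)/Abs(sin(u)), sin(2*u)/(2*Abs(sin(u)))), and the second partials r_uu, r_uv, r_vv. Take dot products:
  L(u, v) = r_uu · N̂ = -sin(u)/Abs(sin(u)),
  M(u, v) = r_uv · N̂ = 0,
  N(u, v) = r_vv · N̂ = -sin(u)^3/Abs(sin(u)).
Evaluating at (u, v) = (pi/4, -pi/2):
  L = -1, M = 0, N = -1/2.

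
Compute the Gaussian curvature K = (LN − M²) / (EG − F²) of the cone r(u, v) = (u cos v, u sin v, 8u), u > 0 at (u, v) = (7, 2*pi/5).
K = 0

Coefficients of the first fundamental form: E = 65, F = 0, G = u^2.
Coefficients of the second fundamental form: L = 0, M = 0, N = 8*sqrt(65)*u^2/(65*Abs(u)).
Assemble K = (LN − M²)/(EG − F²) = 0. At (u, v) = (7, 2*pi/5): K = 0.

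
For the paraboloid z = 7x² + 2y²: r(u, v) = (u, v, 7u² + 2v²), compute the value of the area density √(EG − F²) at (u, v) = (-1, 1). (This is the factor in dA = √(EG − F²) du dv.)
√(EG − F²)|_{(-1, 1)} = sqrt(213)

E = 196*u^2 + 1, F = 56*u*v, G = 16*v^2 + 1, so EG − F² = 196*u^2 + 16*v^2 + 1. Taking the positive square root: √(EG − F²) = sqrt(196*u^2 + 16*v^2 + 1). At (u, v) = (-1, 1): sqrt(213).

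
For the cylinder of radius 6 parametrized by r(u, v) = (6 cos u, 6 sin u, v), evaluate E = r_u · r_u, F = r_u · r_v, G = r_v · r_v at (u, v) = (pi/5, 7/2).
E = 36;  F = 0;  G = 1

Partials: r_u = (-6*sin(u), 6*cos(u), 0), r_v = (0, 0, 1). As functions of (u, v):
  E = r_u · r_u = 36,
  F = r_u · r_v = 0,
  G = r_v · r_v = 1.
Evaluating at (u, v) = (pi/5, 7/2): E = 36, F = 0, G = 1.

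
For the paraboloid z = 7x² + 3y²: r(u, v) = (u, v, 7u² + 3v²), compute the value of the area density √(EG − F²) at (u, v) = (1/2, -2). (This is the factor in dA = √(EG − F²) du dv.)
√(EG − F²)|_{(1/2, -2)} = sqrt(194)

E = 196*u^2 + 1, F = 84*u*v, G = 36*v^2 + 1, so EG − F² = 196*u^2 + 36*v^2 + 1. Taking the positive square root: √(EG − F²) = sqrt(196*u^2 + 36*v^2 + 1). At (u, v) = (1/2, -2): sqrt(194).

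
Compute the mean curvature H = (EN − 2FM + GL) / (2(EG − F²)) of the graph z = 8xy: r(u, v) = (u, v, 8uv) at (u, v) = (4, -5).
H = 2048*sqrt(105)/275625

With E = 64*v^2 + 1, F = 64*u*v, G = 64*u^2 + 1, L = 0, M = 8/sqrt(64*u^2 + 64*v^2 + 1), N = 0, assemble
  H = (EN − 2FM + GL) / (2(EG − F²)) = -512*u*v/(64*u^2 + 64*v^2 + 1)^(3/2).
At (u, v) = (4, -5): H = 2048*sqrt(105)/275625.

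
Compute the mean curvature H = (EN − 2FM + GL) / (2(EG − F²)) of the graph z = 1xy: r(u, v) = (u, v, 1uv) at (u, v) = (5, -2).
H = sqrt(30)/90

With E = v^2 + 1, F = u*v, G = u^2 + 1, L = 0, M = 1/sqrt(u^2 + v^2 + 1), N = 0, assemble
  H = (EN − 2FM + GL) / (2(EG − F²)) = -u*v/(u^2 + v^2 + 1)^(3/2).
At (u, v) = (5, -2): H = sqrt(30)/90.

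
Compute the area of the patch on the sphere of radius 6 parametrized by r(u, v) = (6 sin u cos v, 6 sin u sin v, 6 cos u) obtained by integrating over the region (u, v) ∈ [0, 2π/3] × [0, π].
Area = 54*pi

Area = ∫∫ √(EG − F²) du dv with √(EG − F²) = 36*Abs(sin(u)). Integrating over [0, 2π/3] × [0, π] gives 54*pi.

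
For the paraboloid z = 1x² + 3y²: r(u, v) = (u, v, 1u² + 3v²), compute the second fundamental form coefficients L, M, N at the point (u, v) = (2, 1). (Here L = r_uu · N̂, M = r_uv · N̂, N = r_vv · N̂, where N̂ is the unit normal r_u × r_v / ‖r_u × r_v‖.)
L = 2*sqrt(53)/53;  M = 0;  N = 6*sqrt(53)/53

Compute the unit normal N̂(u, v) = (-2*u/sqrt(4*u^2 + 36*v^2 + 1), -6*v/sqrt(4*u^2 + 36*v^2 + 1), 1/sqrt(4*u^2 + 36*v^2 + 1)), and the second partials r_uu, r_uv, r_vv. Take dot products:
  L(u, v) = r_uu · N̂ = 2/sqrt(4*u^2 + 36*v^2 + 1),
  M(u, v) = r_uv · N̂ = 0,
  N(u, v) = r_vv · N̂ = 6/sqrt(4*u^2 + 36*v^2 + 1).
Evaluating at (u, v) = (2, 1):
  L = 2*sqrt(53)/53, M = 0, N = 6*sqrt(53)/53.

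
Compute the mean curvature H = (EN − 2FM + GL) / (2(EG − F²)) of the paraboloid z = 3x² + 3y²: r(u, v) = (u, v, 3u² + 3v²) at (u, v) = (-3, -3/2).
H = 1221*sqrt(406)/164836

With E = 36*u^2 + 1, F = 36*u*v, G = 36*v^2 + 1, L = 6/sqrt(36*u^2 + 36*v^2 + 1), M = 0, N = 6/sqrt(36*u^2 + 36*v^2 + 1), assemble
  H = (EN − 2FM + GL) / (2(EG − F²)) = 6*(18*u^2 + 18*v^2 + 1)/(36*u^2 + 36*v^2 + 1)^(3/2).
At (u, v) = (-3, -3/2): H = 1221*sqrt(406)/164836.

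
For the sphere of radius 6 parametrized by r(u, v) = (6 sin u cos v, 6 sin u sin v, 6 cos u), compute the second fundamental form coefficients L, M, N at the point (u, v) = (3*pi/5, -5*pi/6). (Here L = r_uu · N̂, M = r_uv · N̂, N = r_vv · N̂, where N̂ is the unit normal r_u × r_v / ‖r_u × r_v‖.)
L = -6;  M = 0;  N = -15/4 - 3*sqrt(5)/4

Compute the unit normal N̂(u, v) = (sin(u)^2*cos(v)/Abs(sin(u)), sin(u)^2*sin(v)/Abs(sin(u)), sin(2*u)/(2*Abs(sin(u)))), and the second partials r_uu, r_uv, r_vv. Take dot products:
  L(u, v) = r_uu · N̂ = -6*sin(u)/Abs(sin(u)),
  M(u, v) = r_uv · N̂ = 0,
  N(u, v) = r_vv · N̂ = -6*sin(u)^3/Abs(sin(u)).
Evaluating at (u, v) = (3*pi/5, -5*pi/6):
  L = -6, M = 0, N = -15/4 - 3*sqrt(5)/4.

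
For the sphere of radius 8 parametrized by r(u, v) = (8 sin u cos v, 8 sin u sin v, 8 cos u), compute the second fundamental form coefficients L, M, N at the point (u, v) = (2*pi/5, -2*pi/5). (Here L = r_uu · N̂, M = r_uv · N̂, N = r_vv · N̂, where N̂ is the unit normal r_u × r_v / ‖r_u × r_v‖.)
L = -8;  M = 0;  N = -5 - sqrt(5)

Compute the unit normal N̂(u, v) = (sin(u)^2*cos(v)/Abs(sin(u)), sin(u)^2*sin(v)/Abs(sin(u)), sin(2*u)/(2*Abs(sin(u)))), and the second partials r_uu, r_uv, r_vv. Take dot products:
  L(u, v) = r_uu · N̂ = -8*sin(u)/Abs(sin(u)),
  M(u, v) = r_uv · N̂ = 0,
  N(u, v) = r_vv · N̂ = -8*sin(u)^3/Abs(sin(u)).
Evaluating at (u, v) = (2*pi/5, -2*pi/5):
  L = -8, M = 0, N = -5 - sqrt(5).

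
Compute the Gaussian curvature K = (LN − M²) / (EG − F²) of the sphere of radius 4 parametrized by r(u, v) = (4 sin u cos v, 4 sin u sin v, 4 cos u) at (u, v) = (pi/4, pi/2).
K = 1/16

Coefficients of the first fundamental form: E = 16, F = 0, G = 16*sin(u)^2.
Coefficients of the second fundamental form: L = -4*sin(u)/Abs(sin(u)), M = 0, N = -4*sin(u)^3/Abs(sin(u)).
Assemble K = (LN − M²)/(EG − F²) = 1/16. At (u, v) = (pi/4, pi/2): K = 1/16.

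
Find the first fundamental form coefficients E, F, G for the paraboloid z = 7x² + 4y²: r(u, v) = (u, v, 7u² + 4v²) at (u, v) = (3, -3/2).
E = 1765;  F = -504;  G = 145

Partials: r_u = (1, 0, 14*u), r_v = (0, 1, 8*v). As functions of (u, v):
  E = r_u · r_u = 196*u^2 + 1,
  F = r_u · r_v = 112*u*v,
  G = r_v · r_v = 64*v^2 + 1.
Evaluating at (u, v) = (3, -3/2): E = 1765, F = -504, G = 145.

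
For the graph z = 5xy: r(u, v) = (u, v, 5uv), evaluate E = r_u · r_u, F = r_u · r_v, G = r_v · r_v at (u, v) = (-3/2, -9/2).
E = 2029/4;  F = 675/4;  G = 229/4

Partials: r_u = (1, 0, 5*v), r_v = (0, 1, 5*u). As functions of (u, v):
  E = r_u · r_u = 25*v^2 + 1,
  F = r_u · r_v = 25*u*v,
  G = r_v · r_v = 25*u^2 + 1.
Evaluating at (u, v) = (-3/2, -9/2): E = 2029/4, F = 675/4, G = 229/4.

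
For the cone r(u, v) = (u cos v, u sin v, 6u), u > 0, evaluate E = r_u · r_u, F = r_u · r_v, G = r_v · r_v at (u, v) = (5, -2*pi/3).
E = 37;  F = 0;  G = 25

Partials: r_u = (cos(v), sin(v), 6), r_v = (-u*sin(v), u*cos(v), 0). As functions of (u, v):
  E = r_u · r_u = 37,
  F = r_u · r_v = 0,
  G = r_v · r_v = u^2.
Evaluating at (u, v) = (5, -2*pi/3): E = 37, F = 0, G = 25.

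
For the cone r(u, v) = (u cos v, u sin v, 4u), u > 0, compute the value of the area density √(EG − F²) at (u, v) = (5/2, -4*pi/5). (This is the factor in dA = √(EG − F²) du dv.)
√(EG − F²)|_{(5/2, -4*pi/5)} = 5*sqrt(17)/2

E = 17, F = 0, G = u^2, so EG − F² = 17*u^2. Taking the positive square root: √(EG − F²) = sqrt(17)*Abs(u). At (u, v) = (5/2, -4*pi/5): 5*sqrt(17)/2.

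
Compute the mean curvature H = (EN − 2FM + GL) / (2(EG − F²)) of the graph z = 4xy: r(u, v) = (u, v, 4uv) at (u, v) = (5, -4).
H = 1280*sqrt(73)/143883

With E = 16*v^2 + 1, F = 16*u*v, G = 16*u^2 + 1, L = 0, M = 4/sqrt(16*u^2 + 16*v^2 + 1), N = 0, assemble
  H = (EN − 2FM + GL) / (2(EG − F²)) = -64*u*v/(16*u^2 + 16*v^2 + 1)^(3/2).
At (u, v) = (5, -4): H = 1280*sqrt(73)/143883.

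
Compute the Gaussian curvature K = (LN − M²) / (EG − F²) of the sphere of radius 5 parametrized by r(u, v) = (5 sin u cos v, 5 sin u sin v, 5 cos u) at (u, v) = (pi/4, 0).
K = 1/25

Coefficients of the first fundamental form: E = 25, F = 0, G = 25*sin(u)^2.
Coefficients of the second fundamental form: L = -5*sin(u)/Abs(sin(u)), M = 0, N = -5*sin(u)^3/Abs(sin(u)).
Assemble K = (LN − M²)/(EG − F²) = 1/25. At (u, v) = (pi/4, 0): K = 1/25.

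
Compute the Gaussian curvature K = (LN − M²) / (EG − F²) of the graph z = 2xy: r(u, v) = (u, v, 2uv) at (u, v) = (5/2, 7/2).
K = -4/5625

Coefficients of the first fundamental form: E = 4*v^2 + 1, F = 4*u*v, G = 4*u^2 + 1.
Coefficients of the second fundamental form: L = 0, M = 2/sqrt(4*u^2 + 4*v^2 + 1), N = 0.
Assemble K = (LN − M²)/(EG − F²) = -4/(16*u^4 + 32*u^2*v^2 + 8*u^2 + 16*v^4 + 8*v^2 + 1). At (u, v) = (5/2, 7/2): K = -4/5625.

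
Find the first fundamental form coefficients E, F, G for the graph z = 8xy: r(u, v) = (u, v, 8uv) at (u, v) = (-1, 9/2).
E = 1297;  F = -288;  G = 65

Partials: r_u = (1, 0, 8*v), r_v = (0, 1, 8*u). As functions of (u, v):
  E = r_u · r_u = 64*v^2 + 1,
  F = r_u · r_v = 64*u*v,
  G = r_v · r_v = 64*u^2 + 1.
Evaluating at (u, v) = (-1, 9/2): E = 1297, F = -288, G = 65.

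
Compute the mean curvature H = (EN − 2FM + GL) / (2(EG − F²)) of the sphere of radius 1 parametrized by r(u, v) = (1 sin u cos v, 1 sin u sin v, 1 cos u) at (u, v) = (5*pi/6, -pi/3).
H = -1

With E = 1, F = 0, G = sin(u)^2, L = -sin(u)/Abs(sin(u)), M = 0, N = -sin(u)^3/Abs(sin(u)), assemble
  H = (EN − 2FM + GL) / (2(EG − F²)) = -sin(u)/Abs(sin(u)).
At (u, v) = (5*pi/6, -pi/3): H = -1.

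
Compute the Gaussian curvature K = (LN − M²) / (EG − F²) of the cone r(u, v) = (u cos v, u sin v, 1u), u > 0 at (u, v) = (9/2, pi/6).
K = 0

Coefficients of the first fundamental form: E = 2, F = 0, G = u^2.
Coefficients of the second fundamental form: L = 0, M = 0, N = sqrt(2)*u^2/(2*Abs(u)).
Assemble K = (LN − M²)/(EG − F²) = 0. At (u, v) = (9/2, pi/6): K = 0.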